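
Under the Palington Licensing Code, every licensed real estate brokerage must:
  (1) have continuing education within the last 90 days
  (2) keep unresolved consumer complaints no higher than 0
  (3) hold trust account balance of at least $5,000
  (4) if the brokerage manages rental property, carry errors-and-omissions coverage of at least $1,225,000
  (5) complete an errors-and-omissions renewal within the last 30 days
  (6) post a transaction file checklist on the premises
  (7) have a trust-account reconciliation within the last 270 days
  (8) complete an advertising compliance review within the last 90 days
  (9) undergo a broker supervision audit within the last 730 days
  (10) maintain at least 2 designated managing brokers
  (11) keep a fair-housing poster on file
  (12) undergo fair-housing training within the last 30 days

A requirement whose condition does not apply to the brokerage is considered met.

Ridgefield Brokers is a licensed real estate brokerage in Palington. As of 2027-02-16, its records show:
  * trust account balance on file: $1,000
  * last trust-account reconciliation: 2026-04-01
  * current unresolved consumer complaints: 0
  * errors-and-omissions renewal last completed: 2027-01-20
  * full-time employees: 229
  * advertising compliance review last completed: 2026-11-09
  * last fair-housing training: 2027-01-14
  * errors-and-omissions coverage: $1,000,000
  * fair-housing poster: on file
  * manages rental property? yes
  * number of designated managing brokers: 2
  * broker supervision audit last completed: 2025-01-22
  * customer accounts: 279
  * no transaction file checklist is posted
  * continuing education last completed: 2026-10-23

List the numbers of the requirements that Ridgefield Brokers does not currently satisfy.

1. continuing education 116 days ago vs limit 90 → not met
2. unresolved consumer complaints 0 ≤ 0 → met
3. trust account balance $1,000 < $5,000 → not met
4. condition 'manages rental property' holds; errors-and-omissions coverage $1,000,000 < $1,225,000 → not met
5. errors-and-omissions renewal 27 days ago vs limit 30 → met
6. transaction file checklist absent → not met
7. trust-account reconciliation 321 days ago vs limit 270 → not met
8. advertising compliance review 99 days ago vs limit 90 → not met
9. broker supervision audit 755 days ago vs limit 730 → not met
10. designated managing brokers 2 ≥ 2 → met
11. fair-housing poster present → met
12. fair-housing training 33 days ago vs limit 30 → not met
Not met: 1, 3, 4, 6, 7, 8, 9, 12

1, 3, 4, 6, 7, 8, 9, 12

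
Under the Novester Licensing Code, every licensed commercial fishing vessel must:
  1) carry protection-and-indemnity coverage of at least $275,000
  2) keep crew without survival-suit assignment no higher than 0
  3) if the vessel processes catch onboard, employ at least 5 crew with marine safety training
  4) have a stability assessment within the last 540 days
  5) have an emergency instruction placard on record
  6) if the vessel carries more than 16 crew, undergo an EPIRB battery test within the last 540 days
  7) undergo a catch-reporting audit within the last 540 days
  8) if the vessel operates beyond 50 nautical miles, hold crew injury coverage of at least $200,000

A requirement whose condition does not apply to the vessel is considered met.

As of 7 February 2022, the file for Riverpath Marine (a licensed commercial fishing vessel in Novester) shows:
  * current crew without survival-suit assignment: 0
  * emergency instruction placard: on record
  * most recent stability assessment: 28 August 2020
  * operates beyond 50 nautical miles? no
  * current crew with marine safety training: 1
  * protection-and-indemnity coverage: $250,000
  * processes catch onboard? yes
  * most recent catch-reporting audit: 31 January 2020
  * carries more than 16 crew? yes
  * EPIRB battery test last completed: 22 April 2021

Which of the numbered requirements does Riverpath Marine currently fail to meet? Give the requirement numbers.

1. protection-and-indemnity coverage $250,000 < $275,000 → not met
2. crew without survival-suit assignment 0 ≤ 0 → met
3. condition 'processes catch onboard' holds; crew with marine safety training 1 < 5 → not met
4. stability assessment 528 days ago vs limit 540 → met
5. emergency instruction placard present → met
6. condition 'carries more than 16 crew' holds; EPIRB battery test 291 days ago vs limit 540 → met
7. catch-reporting audit 738 days ago vs limit 540 → not met
8. condition 'operates beyond 50 nautical miles' does not hold → requirement n/a → met
Not met: 1, 3, 7

1, 3, 7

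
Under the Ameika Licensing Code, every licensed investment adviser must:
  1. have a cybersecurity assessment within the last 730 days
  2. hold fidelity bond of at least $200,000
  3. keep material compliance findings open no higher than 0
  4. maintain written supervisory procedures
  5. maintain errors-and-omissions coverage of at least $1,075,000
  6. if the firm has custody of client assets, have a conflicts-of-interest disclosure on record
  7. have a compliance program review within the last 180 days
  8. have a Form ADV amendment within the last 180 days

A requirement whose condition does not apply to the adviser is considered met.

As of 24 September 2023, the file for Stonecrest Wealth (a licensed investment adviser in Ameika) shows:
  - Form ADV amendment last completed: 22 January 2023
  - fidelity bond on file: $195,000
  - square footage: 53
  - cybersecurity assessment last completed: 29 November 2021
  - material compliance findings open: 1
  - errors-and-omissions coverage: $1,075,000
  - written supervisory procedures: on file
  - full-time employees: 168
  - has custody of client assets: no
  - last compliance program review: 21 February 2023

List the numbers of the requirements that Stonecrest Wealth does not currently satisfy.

1. cybersecurity assessment 664 days ago vs limit 730 → met
2. fidelity bond $195,000 < $200,000 → not met
3. material compliance findings open 1 > 0 → not met
4. written supervisory procedures present → met
5. errors-and-omissions coverage $1,075,000 ≥ $1,075,000 → met
6. condition 'has custody of client assets' does not hold → requirement n/a → met
7. compliance program review 215 days ago vs limit 180 → not met
8. Form ADV amendment 245 days ago vs limit 180 → not met
Not met: 2, 3, 7, 8

2, 3, 7, 8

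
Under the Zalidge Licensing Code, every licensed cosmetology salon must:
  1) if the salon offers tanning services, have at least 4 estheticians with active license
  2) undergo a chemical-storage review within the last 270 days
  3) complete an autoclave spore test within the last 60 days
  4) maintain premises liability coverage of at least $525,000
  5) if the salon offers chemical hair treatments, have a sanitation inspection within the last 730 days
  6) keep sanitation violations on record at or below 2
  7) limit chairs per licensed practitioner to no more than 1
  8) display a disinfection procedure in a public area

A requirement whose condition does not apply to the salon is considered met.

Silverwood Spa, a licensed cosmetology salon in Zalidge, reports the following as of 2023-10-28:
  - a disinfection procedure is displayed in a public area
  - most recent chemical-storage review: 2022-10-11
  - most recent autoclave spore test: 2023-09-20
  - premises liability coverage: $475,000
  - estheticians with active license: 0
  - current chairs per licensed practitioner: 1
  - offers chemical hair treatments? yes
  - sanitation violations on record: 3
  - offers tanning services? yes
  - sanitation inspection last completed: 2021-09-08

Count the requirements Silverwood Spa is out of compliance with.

5

1. condition 'offers tanning services' holds; estheticians with active license 0 < 4 → not met
2. chemical-storage review 382 days ago vs limit 270 → not met
3. autoclave spore test 38 days ago vs limit 60 → met
4. premises liability coverage $475,000 < $525,000 → not met
5. condition 'offers chemical hair treatments' holds; sanitation inspection 780 days ago vs limit 730 → not met
6. sanitation violations on record 3 > 2 → not met
7. chairs per licensed practitioner 1 ≤ 1 → met
8. disinfection procedure present → met
Not met: 5 of 8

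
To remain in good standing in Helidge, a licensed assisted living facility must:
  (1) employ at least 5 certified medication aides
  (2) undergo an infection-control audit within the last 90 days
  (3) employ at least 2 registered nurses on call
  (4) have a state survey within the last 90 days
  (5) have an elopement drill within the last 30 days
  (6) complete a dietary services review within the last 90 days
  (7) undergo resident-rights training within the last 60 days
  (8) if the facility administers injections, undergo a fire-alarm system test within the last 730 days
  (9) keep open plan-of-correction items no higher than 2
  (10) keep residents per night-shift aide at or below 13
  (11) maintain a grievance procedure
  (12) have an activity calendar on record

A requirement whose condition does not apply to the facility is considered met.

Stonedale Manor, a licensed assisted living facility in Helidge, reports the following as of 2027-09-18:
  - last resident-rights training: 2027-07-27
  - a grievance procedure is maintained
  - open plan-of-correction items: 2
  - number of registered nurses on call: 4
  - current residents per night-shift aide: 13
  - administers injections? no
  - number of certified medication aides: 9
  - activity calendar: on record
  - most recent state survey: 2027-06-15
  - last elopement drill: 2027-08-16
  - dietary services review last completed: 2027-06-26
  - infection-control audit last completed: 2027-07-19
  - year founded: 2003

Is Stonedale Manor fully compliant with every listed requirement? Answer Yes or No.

No

1. certified medication aides 9 ≥ 5 → met
2. infection-control audit 61 days ago vs limit 90 → met
3. registered nurses on call 4 ≥ 2 → met
4. state survey 95 days ago vs limit 90 → not met
5. elopement drill 33 days ago vs limit 30 → not met
6. dietary services review 84 days ago vs limit 90 → met
7. resident-rights training 53 days ago vs limit 60 → met
8. condition 'administers injections' does not hold → requirement n/a → met
9. open plan-of-correction items 2 ≤ 2 → met
10. residents per night-shift aide 13 ≤ 13 → met
11. grievance procedure present → met
12. activity calendar present → met
Not met: 4, 5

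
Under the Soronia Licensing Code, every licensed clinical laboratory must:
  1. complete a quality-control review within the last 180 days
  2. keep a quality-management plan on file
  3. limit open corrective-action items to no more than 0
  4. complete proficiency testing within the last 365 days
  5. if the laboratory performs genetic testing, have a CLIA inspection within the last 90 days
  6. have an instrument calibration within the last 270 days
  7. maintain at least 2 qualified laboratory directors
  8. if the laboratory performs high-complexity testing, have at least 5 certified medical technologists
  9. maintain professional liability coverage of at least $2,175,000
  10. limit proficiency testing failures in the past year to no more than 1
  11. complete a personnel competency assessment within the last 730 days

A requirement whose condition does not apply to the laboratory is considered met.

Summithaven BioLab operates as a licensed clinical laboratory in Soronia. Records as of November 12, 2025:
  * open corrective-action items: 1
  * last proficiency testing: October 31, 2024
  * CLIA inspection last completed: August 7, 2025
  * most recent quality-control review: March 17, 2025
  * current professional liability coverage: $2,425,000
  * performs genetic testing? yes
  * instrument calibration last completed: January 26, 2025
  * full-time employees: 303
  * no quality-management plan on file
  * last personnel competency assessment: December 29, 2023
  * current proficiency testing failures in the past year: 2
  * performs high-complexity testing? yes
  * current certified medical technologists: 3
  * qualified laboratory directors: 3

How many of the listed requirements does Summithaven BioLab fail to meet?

8

1. quality-control review 240 days ago vs limit 180 → not met
2. quality-management plan absent → not met
3. open corrective-action items 1 > 0 → not met
4. proficiency testing 377 days ago vs limit 365 → not met
5. condition 'performs genetic testing' holds; CLIA inspection 97 days ago vs limit 90 → not met
6. instrument calibration 290 days ago vs limit 270 → not met
7. qualified laboratory directors 3 ≥ 2 → met
8. condition 'performs high-complexity testing' holds; certified medical technologists 3 < 5 → not met
9. professional liability coverage $2,425,000 ≥ $2,175,000 → met
10. proficiency testing failures in the past year 2 > 1 → not met
11. personnel competency assessment 684 days ago vs limit 730 → met
Not met: 8 of 11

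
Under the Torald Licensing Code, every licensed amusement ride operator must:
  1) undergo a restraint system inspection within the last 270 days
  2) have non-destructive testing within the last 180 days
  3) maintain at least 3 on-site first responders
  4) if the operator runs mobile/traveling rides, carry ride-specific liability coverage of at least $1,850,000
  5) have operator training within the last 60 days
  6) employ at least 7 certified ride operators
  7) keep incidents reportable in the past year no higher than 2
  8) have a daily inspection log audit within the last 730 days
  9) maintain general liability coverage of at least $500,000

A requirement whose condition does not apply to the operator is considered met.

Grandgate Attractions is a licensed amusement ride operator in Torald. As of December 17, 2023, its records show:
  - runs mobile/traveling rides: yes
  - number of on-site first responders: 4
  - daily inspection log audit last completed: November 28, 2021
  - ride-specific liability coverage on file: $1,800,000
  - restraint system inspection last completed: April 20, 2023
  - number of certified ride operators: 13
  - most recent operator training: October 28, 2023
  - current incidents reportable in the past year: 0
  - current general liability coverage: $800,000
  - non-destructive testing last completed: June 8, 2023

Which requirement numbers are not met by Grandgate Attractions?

1. restraint system inspection 241 days ago vs limit 270 → met
2. non-destructive testing 192 days ago vs limit 180 → not met
3. on-site first responders 4 ≥ 3 → met
4. condition 'runs mobile/traveling rides' holds; ride-specific liability coverage $1,800,000 < $1,850,000 → not met
5. operator training 50 days ago vs limit 60 → met
6. certified ride operators 13 ≥ 7 → met
7. incidents reportable in the past year 0 ≤ 2 → met
8. daily inspection log audit 749 days ago vs limit 730 → not met
9. general liability coverage $800,000 ≥ $500,000 → met
Not met: 2, 4, 8

2, 4, 8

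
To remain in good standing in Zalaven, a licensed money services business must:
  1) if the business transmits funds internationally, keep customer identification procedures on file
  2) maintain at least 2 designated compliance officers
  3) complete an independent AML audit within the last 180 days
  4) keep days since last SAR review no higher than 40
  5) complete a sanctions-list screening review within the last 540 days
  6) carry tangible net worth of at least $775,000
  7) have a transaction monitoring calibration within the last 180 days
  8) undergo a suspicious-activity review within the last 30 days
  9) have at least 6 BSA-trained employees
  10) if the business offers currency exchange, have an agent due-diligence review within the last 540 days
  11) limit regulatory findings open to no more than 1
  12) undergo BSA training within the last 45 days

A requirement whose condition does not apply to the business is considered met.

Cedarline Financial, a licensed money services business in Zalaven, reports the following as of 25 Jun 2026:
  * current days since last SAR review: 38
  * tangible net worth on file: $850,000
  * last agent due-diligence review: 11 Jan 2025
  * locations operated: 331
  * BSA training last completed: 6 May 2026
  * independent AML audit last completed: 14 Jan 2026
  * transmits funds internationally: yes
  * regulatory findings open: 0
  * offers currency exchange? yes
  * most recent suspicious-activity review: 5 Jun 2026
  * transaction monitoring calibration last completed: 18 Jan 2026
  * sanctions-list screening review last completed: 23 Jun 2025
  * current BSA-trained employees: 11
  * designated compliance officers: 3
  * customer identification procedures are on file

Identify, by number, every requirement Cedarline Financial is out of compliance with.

12

1. condition 'transmits funds internationally' holds; customer identification procedures present → met
2. designated compliance officers 3 ≥ 2 → met
3. independent AML audit 162 days ago vs limit 180 → met
4. days since last SAR review 38 ≤ 40 → met
5. sanctions-list screening review 367 days ago vs limit 540 → met
6. tangible net worth $850,000 ≥ $775,000 → met
7. transaction monitoring calibration 158 days ago vs limit 180 → met
8. suspicious-activity review 20 days ago vs limit 30 → met
9. BSA-trained employees 11 ≥ 6 → met
10. condition 'offers currency exchange' holds; agent due-diligence review 530 days ago vs limit 540 → met
11. regulatory findings open 0 ≤ 1 → met
12. BSA training 50 days ago vs limit 45 → not met
Not met: 12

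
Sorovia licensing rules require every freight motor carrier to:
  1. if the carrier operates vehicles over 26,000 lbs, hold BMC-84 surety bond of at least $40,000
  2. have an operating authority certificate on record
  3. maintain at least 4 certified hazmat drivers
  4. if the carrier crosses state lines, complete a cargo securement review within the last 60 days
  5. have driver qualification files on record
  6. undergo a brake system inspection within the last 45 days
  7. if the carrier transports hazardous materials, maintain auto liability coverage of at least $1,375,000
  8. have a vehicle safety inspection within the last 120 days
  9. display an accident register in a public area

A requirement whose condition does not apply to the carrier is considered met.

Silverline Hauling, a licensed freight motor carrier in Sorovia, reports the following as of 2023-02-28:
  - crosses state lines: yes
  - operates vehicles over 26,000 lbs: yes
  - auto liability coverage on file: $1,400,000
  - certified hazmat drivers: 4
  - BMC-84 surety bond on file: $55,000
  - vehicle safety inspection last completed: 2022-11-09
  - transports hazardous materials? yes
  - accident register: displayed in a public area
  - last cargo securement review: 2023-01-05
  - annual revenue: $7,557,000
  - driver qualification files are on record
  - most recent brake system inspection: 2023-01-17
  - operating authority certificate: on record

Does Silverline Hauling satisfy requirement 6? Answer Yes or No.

Yes

6. brake system inspection 42 days ago vs limit 45 → met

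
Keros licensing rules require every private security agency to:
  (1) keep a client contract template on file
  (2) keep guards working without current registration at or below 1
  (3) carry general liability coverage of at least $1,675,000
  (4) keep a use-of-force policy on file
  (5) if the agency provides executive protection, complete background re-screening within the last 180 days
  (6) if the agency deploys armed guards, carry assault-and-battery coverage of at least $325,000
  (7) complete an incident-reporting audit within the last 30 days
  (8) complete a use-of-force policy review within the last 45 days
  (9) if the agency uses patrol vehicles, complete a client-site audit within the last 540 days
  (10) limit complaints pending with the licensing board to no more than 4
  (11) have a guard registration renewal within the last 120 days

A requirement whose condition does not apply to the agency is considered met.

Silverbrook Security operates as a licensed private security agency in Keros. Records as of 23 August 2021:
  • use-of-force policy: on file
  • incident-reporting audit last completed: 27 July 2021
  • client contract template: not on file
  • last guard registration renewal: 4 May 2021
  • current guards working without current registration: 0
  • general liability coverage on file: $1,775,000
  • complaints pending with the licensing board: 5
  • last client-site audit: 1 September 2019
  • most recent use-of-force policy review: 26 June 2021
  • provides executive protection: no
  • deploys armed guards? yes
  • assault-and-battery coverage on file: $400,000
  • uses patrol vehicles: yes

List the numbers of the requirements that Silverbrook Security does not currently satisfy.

1, 8, 9, 10

1. client contract template absent → not met
2. guards working without current registration 0 ≤ 1 → met
3. general liability coverage $1,775,000 ≥ $1,675,000 → met
4. use-of-force policy present → met
5. condition 'provides executive protection' does not hold → requirement n/a → met
6. condition 'deploys armed guards' holds; assault-and-battery coverage $400,000 ≥ $325,000 → met
7. incident-reporting audit 27 days ago vs limit 30 → met
8. use-of-force policy review 58 days ago vs limit 45 → not met
9. condition 'uses patrol vehicles' holds; client-site audit 722 days ago vs limit 540 → not met
10. complaints pending with the licensing board 5 > 4 → not met
11. guard registration renewal 111 days ago vs limit 120 → met
Not met: 1, 8, 9, 10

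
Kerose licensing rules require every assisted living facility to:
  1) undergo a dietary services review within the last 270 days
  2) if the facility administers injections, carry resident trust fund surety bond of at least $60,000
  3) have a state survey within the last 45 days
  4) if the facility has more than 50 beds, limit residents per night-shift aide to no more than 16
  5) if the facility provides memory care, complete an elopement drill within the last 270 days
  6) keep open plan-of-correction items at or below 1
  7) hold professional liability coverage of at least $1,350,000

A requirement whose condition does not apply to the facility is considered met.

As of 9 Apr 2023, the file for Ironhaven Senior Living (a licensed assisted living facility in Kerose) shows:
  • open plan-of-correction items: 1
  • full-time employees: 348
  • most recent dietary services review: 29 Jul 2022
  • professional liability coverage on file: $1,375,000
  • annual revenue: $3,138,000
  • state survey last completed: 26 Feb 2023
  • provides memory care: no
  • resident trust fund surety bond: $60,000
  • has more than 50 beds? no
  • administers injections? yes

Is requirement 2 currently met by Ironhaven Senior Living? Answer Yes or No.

2. condition 'administers injections' holds; resident trust fund surety bond $60,000 ≥ $60,000 → met

Yes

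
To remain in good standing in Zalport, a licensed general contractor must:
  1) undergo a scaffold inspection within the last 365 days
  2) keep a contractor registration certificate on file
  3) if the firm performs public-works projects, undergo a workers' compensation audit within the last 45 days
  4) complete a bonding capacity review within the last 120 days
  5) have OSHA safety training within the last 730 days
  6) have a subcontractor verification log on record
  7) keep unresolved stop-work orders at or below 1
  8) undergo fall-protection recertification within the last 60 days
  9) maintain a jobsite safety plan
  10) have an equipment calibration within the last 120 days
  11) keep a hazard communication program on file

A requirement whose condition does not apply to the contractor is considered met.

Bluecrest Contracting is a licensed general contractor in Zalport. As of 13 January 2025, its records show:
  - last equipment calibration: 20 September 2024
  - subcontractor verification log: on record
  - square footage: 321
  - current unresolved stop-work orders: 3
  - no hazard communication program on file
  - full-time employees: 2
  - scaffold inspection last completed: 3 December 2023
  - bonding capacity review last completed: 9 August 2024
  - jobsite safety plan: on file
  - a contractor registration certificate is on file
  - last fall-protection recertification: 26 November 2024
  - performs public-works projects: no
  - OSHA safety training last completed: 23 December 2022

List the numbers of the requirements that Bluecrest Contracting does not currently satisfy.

1. scaffold inspection 407 days ago vs limit 365 → not met
2. contractor registration certificate present → met
3. condition 'performs public-works projects' does not hold → requirement n/a → met
4. bonding capacity review 157 days ago vs limit 120 → not met
5. OSHA safety training 752 days ago vs limit 730 → not met
6. subcontractor verification log present → met
7. unresolved stop-work orders 3 > 1 → not met
8. fall-protection recertification 48 days ago vs limit 60 → met
9. jobsite safety plan present → met
10. equipment calibration 115 days ago vs limit 120 → met
11. hazard communication program absent → not met
Not met: 1, 4, 5, 7, 11

1, 4, 5, 7, 11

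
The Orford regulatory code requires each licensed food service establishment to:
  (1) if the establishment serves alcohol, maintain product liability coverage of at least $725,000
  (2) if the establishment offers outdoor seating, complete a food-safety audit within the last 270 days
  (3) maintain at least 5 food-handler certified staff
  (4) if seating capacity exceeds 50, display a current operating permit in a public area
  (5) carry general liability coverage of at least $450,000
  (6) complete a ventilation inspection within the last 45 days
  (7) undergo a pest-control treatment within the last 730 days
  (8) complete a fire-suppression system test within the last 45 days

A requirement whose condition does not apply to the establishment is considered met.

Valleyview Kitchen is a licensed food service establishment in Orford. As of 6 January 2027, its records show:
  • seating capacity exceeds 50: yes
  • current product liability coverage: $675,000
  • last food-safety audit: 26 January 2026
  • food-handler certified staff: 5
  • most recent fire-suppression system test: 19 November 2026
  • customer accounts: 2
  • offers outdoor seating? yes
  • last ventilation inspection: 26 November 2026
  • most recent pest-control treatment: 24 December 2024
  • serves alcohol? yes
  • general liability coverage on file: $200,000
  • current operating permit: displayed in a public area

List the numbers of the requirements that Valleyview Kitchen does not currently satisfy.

1. condition 'serves alcohol' holds; product liability coverage $675,000 < $725,000 → not met
2. condition 'offers outdoor seating' holds; food-safety audit 345 days ago vs limit 270 → not met
3. food-handler certified staff 5 ≥ 5 → met
4. condition 'seating capacity exceeds 50' holds; current operating permit present → met
5. general liability coverage $200,000 < $450,000 → not met
6. ventilation inspection 41 days ago vs limit 45 → met
7. pest-control treatment 743 days ago vs limit 730 → not met
8. fire-suppression system test 48 days ago vs limit 45 → not met
Not met: 1, 2, 5, 7, 8

1, 2, 5, 7, 8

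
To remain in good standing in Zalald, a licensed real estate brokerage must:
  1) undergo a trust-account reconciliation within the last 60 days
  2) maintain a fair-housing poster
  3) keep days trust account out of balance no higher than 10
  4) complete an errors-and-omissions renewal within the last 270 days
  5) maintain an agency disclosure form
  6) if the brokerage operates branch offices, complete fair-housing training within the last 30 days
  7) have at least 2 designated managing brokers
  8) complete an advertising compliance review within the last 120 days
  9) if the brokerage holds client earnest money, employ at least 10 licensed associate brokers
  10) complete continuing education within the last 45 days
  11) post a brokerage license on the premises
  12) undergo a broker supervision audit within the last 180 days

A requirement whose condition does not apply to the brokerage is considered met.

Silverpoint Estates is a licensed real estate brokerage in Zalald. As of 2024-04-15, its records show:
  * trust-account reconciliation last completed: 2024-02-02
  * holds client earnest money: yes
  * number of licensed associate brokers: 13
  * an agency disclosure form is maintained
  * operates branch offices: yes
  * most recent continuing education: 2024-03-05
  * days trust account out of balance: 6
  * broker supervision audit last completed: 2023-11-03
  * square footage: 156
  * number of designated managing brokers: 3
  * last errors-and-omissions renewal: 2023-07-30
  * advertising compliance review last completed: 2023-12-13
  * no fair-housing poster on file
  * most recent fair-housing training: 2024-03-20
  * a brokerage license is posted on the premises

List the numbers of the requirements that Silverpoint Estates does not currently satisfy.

1. trust-account reconciliation 73 days ago vs limit 60 → not met
2. fair-housing poster absent → not met
3. days trust account out of balance 6 ≤ 10 → met
4. errors-and-omissions renewal 260 days ago vs limit 270 → met
5. agency disclosure form present → met
6. condition 'operates branch offices' holds; fair-housing training 26 days ago vs limit 30 → met
7. designated managing brokers 3 ≥ 2 → met
8. advertising compliance review 124 days ago vs limit 120 → not met
9. condition 'holds client earnest money' holds; licensed associate brokers 13 ≥ 10 → met
10. continuing education 41 days ago vs limit 45 → met
11. brokerage license present → met
12. broker supervision audit 164 days ago vs limit 180 → met
Not met: 1, 2, 8

1, 2, 8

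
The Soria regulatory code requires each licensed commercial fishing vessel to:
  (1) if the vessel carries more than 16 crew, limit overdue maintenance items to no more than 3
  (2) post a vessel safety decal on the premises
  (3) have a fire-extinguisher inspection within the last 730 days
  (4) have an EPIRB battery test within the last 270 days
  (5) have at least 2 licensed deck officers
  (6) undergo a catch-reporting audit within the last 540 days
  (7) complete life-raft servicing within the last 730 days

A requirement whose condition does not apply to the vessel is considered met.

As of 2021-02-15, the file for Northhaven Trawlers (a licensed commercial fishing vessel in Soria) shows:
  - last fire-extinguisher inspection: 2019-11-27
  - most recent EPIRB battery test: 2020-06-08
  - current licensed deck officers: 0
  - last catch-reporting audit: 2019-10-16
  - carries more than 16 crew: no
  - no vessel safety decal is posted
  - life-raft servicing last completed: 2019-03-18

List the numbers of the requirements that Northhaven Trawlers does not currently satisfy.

2, 5

1. condition 'carries more than 16 crew' does not hold → requirement n/a → met
2. vessel safety decal absent → not met
3. fire-extinguisher inspection 446 days ago vs limit 730 → met
4. EPIRB battery test 252 days ago vs limit 270 → met
5. licensed deck officers 0 < 2 → not met
6. catch-reporting audit 488 days ago vs limit 540 → met
7. life-raft servicing 700 days ago vs limit 730 → met
Not met: 2, 5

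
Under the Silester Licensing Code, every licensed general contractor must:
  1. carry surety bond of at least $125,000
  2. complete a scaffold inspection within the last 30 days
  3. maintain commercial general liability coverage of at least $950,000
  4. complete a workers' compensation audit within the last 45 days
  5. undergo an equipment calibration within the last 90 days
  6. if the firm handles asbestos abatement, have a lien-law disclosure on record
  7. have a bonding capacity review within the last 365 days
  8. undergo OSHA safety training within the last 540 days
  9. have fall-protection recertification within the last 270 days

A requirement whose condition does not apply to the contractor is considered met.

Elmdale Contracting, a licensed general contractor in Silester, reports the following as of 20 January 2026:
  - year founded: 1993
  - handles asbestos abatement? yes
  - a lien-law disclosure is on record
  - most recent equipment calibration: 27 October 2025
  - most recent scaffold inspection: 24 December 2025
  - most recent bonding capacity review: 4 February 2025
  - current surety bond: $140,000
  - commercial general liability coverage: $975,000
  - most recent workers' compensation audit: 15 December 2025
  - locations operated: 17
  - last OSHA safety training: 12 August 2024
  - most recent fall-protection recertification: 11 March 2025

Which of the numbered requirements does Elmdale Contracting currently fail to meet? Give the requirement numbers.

1. surety bond $140,000 ≥ $125,000 → met
2. scaffold inspection 27 days ago vs limit 30 → met
3. commercial general liability coverage $975,000 ≥ $950,000 → met
4. workers' compensation audit 36 days ago vs limit 45 → met
5. equipment calibration 85 days ago vs limit 90 → met
6. condition 'handles asbestos abatement' holds; lien-law disclosure present → met
7. bonding capacity review 350 days ago vs limit 365 → met
8. OSHA safety training 526 days ago vs limit 540 → met
9. fall-protection recertification 315 days ago vs limit 270 → not met
Not met: 9

9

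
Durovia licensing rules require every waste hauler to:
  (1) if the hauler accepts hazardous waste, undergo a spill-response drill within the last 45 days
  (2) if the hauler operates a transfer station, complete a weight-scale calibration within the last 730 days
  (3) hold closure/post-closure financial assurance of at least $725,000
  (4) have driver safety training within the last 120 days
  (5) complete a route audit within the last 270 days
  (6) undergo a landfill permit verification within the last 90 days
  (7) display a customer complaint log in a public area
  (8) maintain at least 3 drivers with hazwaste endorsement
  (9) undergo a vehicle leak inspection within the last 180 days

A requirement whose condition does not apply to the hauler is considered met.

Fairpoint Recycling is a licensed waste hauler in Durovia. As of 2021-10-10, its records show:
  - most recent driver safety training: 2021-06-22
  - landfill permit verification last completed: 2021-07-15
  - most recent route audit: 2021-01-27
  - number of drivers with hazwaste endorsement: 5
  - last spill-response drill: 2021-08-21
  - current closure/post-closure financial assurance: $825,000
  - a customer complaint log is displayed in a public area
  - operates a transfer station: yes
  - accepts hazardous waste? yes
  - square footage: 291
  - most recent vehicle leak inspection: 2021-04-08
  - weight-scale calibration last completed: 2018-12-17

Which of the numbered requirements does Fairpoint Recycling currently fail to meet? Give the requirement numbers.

1, 2, 9

1. condition 'accepts hazardous waste' holds; spill-response drill 50 days ago vs limit 45 → not met
2. condition 'operates a transfer station' holds; weight-scale calibration 1028 days ago vs limit 730 → not met
3. closure/post-closure financial assurance $825,000 ≥ $725,000 → met
4. driver safety training 110 days ago vs limit 120 → met
5. route audit 256 days ago vs limit 270 → met
6. landfill permit verification 87 days ago vs limit 90 → met
7. customer complaint log present → met
8. drivers with hazwaste endorsement 5 ≥ 3 → met
9. vehicle leak inspection 185 days ago vs limit 180 → not met
Not met: 1, 2, 9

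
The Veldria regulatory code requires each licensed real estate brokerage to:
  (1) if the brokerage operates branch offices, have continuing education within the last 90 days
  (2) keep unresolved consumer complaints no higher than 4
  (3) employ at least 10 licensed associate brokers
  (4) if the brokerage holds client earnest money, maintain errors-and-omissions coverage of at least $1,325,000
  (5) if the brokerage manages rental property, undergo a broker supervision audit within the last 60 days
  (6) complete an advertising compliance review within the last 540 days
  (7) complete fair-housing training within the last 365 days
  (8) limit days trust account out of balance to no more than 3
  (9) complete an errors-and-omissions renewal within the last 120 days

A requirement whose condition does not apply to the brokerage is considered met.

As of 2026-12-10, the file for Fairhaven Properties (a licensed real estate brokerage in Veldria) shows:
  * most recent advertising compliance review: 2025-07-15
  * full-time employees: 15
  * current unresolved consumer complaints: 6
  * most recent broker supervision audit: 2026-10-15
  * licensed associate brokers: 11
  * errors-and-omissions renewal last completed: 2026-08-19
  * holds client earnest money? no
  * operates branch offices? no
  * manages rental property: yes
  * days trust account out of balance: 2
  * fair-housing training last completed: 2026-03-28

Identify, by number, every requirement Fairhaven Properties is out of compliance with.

1. condition 'operates branch offices' does not hold → requirement n/a → met
2. unresolved consumer complaints 6 > 4 → not met
3. licensed associate brokers 11 ≥ 10 → met
4. condition 'holds client earnest money' does not hold → requirement n/a → met
5. condition 'manages rental property' holds; broker supervision audit 56 days ago vs limit 60 → met
6. advertising compliance review 513 days ago vs limit 540 → met
7. fair-housing training 257 days ago vs limit 365 → met
8. days trust account out of balance 2 ≤ 3 → met
9. errors-and-omissions renewal 113 days ago vs limit 120 → met
Not met: 2

2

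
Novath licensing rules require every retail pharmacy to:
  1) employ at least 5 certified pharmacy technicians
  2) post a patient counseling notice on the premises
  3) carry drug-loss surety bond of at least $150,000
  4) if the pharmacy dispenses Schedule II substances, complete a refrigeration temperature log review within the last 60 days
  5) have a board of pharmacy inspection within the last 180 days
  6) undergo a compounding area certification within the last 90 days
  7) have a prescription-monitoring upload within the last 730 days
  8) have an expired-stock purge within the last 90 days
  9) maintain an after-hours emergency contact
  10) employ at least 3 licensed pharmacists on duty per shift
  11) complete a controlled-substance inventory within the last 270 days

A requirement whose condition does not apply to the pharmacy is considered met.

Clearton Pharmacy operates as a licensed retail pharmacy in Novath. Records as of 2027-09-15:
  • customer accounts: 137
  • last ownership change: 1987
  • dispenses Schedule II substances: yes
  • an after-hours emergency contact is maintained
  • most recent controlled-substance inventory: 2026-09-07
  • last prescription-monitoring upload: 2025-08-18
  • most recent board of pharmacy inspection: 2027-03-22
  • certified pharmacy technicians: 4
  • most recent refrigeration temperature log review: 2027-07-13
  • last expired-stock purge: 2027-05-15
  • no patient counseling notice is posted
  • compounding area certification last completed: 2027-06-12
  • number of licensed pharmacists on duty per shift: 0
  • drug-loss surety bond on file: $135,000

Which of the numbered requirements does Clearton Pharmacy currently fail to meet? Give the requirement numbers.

1, 2, 3, 4, 6, 7, 8, 10, 11

1. certified pharmacy technicians 4 < 5 → not met
2. patient counseling notice absent → not met
3. drug-loss surety bond $135,000 < $150,000 → not met
4. condition 'dispenses Schedule II substances' holds; refrigeration temperature log review 64 days ago vs limit 60 → not met
5. board of pharmacy inspection 177 days ago vs limit 180 → met
6. compounding area certification 95 days ago vs limit 90 → not met
7. prescription-monitoring upload 758 days ago vs limit 730 → not met
8. expired-stock purge 123 days ago vs limit 90 → not met
9. after-hours emergency contact present → met
10. licensed pharmacists on duty per shift 0 < 3 → not met
11. controlled-substance inventory 373 days ago vs limit 270 → not met
Not met: 1, 2, 3, 4, 6, 7, 8, 10, 11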